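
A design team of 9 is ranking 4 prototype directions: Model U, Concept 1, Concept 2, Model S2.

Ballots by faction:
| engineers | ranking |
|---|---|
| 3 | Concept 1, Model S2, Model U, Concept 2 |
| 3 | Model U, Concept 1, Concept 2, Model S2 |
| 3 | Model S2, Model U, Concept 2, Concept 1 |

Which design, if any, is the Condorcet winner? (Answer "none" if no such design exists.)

Head-to-head results (9 engineers):
Model U–Concept 1: Model U 6–3.
Model U vs Concept 2: Model U, 9–0.
Model U–Model S2: Model S2 6–3.
Concept 1 vs Concept 2: Concept 1 wins 6–3.
Concept 1 vs Model S2: Concept 1 wins 6–3.
Concept 2 vs Model S2: Model S2 wins 6–3.
No design is unbeaten: Model U loses to Model S2; Concept 1 loses to Model U; Concept 2 loses to Model U; Model S2 loses to Concept 1. In particular Model U beats Concept 1 beats Model S2 beats Model U is a majority cycle — no Condorcet winner exists.

none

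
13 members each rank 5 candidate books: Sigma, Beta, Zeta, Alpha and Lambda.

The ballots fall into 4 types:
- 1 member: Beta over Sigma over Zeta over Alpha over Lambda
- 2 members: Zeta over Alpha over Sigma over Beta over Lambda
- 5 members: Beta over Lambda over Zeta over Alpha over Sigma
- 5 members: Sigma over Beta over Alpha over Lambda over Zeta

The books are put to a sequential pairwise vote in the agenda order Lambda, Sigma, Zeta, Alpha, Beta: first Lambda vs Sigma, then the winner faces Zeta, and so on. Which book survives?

Round 1: Lambda vs Sigma — 5–8, Sigma advances.
Round 2: Sigma vs Zeta — 6–7, Zeta advances.
Round 3: Zeta vs Alpha — 8–5, Zeta advances.
Round 4: Zeta vs Beta — 2–11, Beta advances.
Beta survives the agenda.

Beta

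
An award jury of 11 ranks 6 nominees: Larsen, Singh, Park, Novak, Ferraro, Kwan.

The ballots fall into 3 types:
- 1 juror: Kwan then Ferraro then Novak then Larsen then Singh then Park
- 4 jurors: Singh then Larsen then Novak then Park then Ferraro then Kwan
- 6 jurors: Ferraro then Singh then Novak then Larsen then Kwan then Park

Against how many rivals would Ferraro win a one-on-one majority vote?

5

Ferraro against each rival (11 jurors):
Ferraro vs Larsen: Ferraro, 7–4.
Ferraro vs Singh: Ferraro preferred on 1+6 = 7 ballots; Ferraro wins 7–4.
Ferraro vs Park: Ferraro wins 7–4.
Ferraro–Novak: Ferraro 7–4.
Ferraro vs Kwan: 4+6 = 10 for Ferraro, 1 for Kwan — Ferraro by 10–1.
Ferraro beats Larsen, Singh, Park, Novak, Kwan — 5 pairwise wins.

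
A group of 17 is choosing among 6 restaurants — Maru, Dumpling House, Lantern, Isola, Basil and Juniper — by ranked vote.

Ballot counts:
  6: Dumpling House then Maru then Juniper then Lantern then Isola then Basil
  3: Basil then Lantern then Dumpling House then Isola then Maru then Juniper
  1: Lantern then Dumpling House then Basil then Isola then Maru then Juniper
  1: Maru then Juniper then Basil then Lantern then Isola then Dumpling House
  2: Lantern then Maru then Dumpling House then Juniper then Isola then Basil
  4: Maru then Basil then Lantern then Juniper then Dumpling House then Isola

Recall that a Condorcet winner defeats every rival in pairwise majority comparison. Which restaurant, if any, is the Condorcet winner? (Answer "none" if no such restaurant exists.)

none

Head-to-head results (17 friends):
Maru vs Dumpling House: Dumpling House, 10–7.
Maru vs Lantern: Maru, 11–6.
Maru vs Isola: Maru, 13–4.
Maru vs Basil: Maru, 13–4.
Maru vs Juniper: Maru wins 17–0.
Dumpling House vs Lantern: Lantern wins 11–6.
Dumpling House–Isola: Dumpling House 16–1.
Dumpling House vs Basil: Dumpling House wins 9–8.
Dumpling House vs Juniper: Dumpling House, 12–5.
Lantern vs Isola: Lantern wins 17–0.
Lantern vs Basil: Lantern, 9–8.
Lantern vs Juniper: Lantern wins 10–7.
Isola–Basil: Basil 9–8.
Isola–Juniper: Juniper 13–4.
Basil vs Juniper: Juniper wins 9–8.
Each restaurant drops at least one matchup (Maru loses to Dumpling House; Dumpling House loses to Lantern; Lantern loses to Maru; Isola loses to Maru; Basil loses to Maru; Juniper loses to Maru); the cycle Maru > Lantern > Dumpling House > Maru rules out a Condorcet winner.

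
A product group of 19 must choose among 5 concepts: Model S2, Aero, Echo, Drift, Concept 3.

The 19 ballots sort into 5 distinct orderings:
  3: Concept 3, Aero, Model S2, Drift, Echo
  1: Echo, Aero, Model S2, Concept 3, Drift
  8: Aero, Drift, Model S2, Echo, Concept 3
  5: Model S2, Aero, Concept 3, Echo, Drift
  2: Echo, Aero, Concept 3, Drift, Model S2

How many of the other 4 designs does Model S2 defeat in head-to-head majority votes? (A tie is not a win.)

2

Model S2 against each rival (19 engineers):
Model S2 vs Aero: 5 to 14, Aero.
Model S2 vs Echo: Model S2 preferred on 3+8+5 = 16 ballots; Model S2 wins 16–3.
Model S2–Drift: Drift 10–9.
Model S2 vs Concept 3: Model S2 preferred on 1+8+5 = 14 ballots; Model S2 wins 14–5.
Model S2 beats Echo, Concept 3; loses to Aero, Drift — 2 pairwise wins.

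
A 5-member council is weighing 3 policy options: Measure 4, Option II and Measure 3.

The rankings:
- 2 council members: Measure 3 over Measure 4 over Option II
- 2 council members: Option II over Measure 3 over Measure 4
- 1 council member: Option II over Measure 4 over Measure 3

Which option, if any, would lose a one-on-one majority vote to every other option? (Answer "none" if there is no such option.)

Measure 4

Head-to-head results (5 council members):
Measure 4–Option II: Option II 3–2.
Measure 4 vs Measure 3: Measure 4 preferred on 1 ballot; Measure 3 wins 4–1.
Option II vs Measure 3: Option II is ranked higher on 2+1 = 3 ballots, Measure 3 on 2. Option II wins 3–2.
Measure 4 is beaten in every head-to-head and is the Condorcet loser.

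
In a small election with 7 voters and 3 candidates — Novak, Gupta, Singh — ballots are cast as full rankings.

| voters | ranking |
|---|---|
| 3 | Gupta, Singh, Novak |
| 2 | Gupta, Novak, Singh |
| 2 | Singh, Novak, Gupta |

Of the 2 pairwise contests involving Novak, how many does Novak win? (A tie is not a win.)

Novak against each rival (7 voters):
Novak vs Gupta: 2 to 5, Gupta.
Novak–Singh: Singh 5–2.
Novak beats no one; loses to Gupta, Singh — 0 pairwise wins.

0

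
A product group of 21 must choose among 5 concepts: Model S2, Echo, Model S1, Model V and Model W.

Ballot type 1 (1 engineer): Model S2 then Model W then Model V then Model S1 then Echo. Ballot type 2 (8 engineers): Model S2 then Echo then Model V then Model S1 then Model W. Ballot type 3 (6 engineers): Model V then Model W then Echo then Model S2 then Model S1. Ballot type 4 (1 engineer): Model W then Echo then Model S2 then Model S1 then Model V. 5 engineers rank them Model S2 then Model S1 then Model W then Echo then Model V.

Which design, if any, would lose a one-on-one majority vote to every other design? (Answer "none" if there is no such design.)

Pairwise majorities:
Model S2 vs Echo: Model S2, 14–7.
Model S2 vs Model S1: Model S2 wins 21–0.
Model S2 vs Model V: Model S2 wins 15–6.
Model S2 vs Model W: Model S2, 14–7.
Echo vs Model S1: Echo, 15–6.
Echo vs Model V: 8+1+5 = 14 for Echo, 7 for Model V — Echo by 14–7.
Echo vs Model W: Model W, 13–8.
Model S1 vs Model V: 1+5 = 6 for Model S1, 15 for Model V — Model V by 15–6.
Model S1 vs Model W: Model S1 wins 13–8.
Model V vs Model W: Model V wins 14–7.
Every design wins at least one matchup (Model S2 beats Echo; Echo beats Model S1; Model S1 beats Model W; Model V beats Model S1; Model W beats Echo), so there is no Condorcet loser.

none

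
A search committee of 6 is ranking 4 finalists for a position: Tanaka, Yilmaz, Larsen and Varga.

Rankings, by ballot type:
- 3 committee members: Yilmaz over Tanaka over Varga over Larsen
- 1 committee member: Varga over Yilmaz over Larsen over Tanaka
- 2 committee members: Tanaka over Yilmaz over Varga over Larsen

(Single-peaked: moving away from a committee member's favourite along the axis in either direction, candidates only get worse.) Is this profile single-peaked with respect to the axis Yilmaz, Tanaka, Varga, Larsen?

Axis positions: Yilmaz=1, Tanaka=2, Varga=3, Larsen=4.
Ballot type 1 (peak Yilmaz at position 1): ranking walks positions 1-2-3-4, expanding outward from the peak — single-peaked.
Ballot type 2: ranking walks positions 3-1-4-2; Yilmaz is ranked above Tanaka even though Tanaka lies between Yilmaz and the peak Varga on the axis — preferences dip and rise again. Not single-peaked.
Ballot type 3 (peak Tanaka at position 2): ranking walks positions 2-1-3-4, expanding outward from the peak — single-peaked.
Ballot type 2 violates single-peakedness, so the profile is not single-peaked on this axis.

no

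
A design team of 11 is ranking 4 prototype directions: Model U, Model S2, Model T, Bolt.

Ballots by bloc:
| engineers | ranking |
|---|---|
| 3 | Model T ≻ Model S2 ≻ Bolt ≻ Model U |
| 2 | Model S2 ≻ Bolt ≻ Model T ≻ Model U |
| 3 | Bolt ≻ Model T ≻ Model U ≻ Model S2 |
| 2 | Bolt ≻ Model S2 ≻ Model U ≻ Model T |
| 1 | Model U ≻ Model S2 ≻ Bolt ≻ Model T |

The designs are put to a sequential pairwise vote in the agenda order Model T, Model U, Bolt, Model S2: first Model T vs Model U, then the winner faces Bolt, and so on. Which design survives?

Round 1: Model T vs Model U — 8–3, Model T advances.
Round 2: Model T vs Bolt — 3–8, Bolt advances.
Round 3: Bolt vs Model S2 — 5–6, Model S2 advances.
The agenda winner is Model S2.

Model S2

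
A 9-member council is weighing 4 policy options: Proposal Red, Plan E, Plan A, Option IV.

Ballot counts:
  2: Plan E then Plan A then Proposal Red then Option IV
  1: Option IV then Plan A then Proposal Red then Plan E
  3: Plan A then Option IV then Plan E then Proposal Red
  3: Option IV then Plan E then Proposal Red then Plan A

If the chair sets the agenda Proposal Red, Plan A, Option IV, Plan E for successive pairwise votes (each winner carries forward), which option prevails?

Round 1: Proposal Red vs Plan A — 3–6, Plan A advances.
Round 2: Plan A vs Option IV — 5–4, Plan A advances.
Round 3: Plan A vs Plan E — 4–5, Plan E advances.
Plan E survives the agenda.

Plan E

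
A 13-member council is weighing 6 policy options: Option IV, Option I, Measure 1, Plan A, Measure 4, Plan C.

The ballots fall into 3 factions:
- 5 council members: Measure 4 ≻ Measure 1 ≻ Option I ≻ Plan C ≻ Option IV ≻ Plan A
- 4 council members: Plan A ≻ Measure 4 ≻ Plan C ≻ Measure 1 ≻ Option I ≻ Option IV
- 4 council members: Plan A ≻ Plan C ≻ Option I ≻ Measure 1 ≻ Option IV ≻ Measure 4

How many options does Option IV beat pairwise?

Option IV against each rival (13 council members):
Option IV vs Option I: 0 for Option IV, 13 for Option I — Option I by 13–0.
Option IV vs Measure 1: Measure 1, 13–0.
Option IV vs Plan A: Option IV is ranked higher on 5 ballots, Plan A on 8. Plan A wins 8–5.
Option IV–Measure 4: Measure 4 9–4.
Option IV vs Plan C: Plan C wins 13–0.
Option IV beats no one; loses to Option I, Measure 1, Plan A, Measure 4, Plan C — 0 pairwise wins.

0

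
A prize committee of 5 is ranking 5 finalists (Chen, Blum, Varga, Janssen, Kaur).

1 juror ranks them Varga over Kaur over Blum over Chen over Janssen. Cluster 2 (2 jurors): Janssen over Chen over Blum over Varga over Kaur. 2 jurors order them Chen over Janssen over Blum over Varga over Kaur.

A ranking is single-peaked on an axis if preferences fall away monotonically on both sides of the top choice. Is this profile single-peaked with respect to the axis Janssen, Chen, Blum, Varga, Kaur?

Axis positions: Janssen=1, Chen=2, Blum=3, Varga=4, Kaur=5.
Cluster 1 (peak Varga at position 4): ranking walks positions 4-5-3-2-1, expanding outward from the peak — single-peaked.
Cluster 2 (peak Janssen at position 1): ranking walks positions 1-2-3-4-5, expanding outward from the peak — single-peaked.
Cluster 3 (peak Chen at position 2): ranking walks positions 2-1-3-4-5, expanding outward from the peak — single-peaked.
Every ranking is single-peaked on this axis.

yes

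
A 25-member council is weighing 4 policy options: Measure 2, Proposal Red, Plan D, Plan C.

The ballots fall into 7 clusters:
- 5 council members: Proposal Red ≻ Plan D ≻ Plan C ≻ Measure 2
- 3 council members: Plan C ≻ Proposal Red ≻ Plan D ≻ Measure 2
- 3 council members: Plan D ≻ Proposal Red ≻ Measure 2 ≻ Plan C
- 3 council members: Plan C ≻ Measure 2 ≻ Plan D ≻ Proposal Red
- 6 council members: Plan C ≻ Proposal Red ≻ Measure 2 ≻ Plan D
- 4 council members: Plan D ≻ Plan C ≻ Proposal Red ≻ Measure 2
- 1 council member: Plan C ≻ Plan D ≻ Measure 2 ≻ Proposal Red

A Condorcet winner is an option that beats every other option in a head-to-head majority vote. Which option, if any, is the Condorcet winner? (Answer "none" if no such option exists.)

Head-to-head results (25 council members):
Measure 2 vs Proposal Red: 3+1 = 4 for Measure 2, 21 for Proposal Red — Proposal Red by 21–4.
Measure 2 vs Plan D: Measure 2 preferred on 3+6 = 9 ballots; Plan D wins 16–9.
Measure 2 vs Plan C: Measure 2 preferred on 3 ballots; Plan C wins 22–3.
Proposal Red vs Plan D: 5+3+6 = 14 for Proposal Red, 11 for Plan D — Proposal Red by 14–11.
Proposal Red vs Plan C: 5+3 = 8 for Proposal Red, 17 for Plan C — Plan C by 17–8.
Plan D vs Plan C: 12 to 13, Plan C.
Plan C wins every pairwise contest, so Plan C is the Condorcet winner.

Plan C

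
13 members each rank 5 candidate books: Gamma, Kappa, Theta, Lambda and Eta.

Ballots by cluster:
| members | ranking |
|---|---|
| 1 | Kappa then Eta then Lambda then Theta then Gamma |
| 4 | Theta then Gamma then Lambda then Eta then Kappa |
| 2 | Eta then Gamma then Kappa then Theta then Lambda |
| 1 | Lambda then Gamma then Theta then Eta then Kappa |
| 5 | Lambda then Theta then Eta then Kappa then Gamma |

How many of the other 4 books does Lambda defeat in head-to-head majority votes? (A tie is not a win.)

Lambda against each rival (13 members):
Lambda vs Gamma: Lambda wins 7–6.
Lambda vs Kappa: Lambda is ranked higher on 4+1+5 = 10 ballots, Kappa on 3. Lambda wins 10–3.
Lambda vs Theta: Lambda, 7–6.
Lambda vs Eta: Lambda is ranked higher on 4+1+5 = 10 ballots, Eta on 3. Lambda wins 10–3.
Lambda beats Gamma, Kappa, Theta, Eta — 4 pairwise wins.

4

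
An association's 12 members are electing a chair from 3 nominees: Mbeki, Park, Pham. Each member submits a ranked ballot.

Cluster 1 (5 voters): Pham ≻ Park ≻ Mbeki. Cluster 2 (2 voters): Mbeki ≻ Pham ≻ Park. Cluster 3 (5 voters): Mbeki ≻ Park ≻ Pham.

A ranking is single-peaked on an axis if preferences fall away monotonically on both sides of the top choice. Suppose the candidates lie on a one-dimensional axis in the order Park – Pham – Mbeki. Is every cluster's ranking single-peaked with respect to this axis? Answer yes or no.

no

Axis positions: Park=1, Pham=2, Mbeki=3.
Cluster 1 (peak Pham at position 2): ranking walks positions 2-1-3, expanding outward from the peak — single-peaked.
Cluster 2 (peak Mbeki at position 3): ranking walks positions 3-2-1, expanding outward from the peak — single-peaked.
Cluster 3: ranking walks positions 3-1-2; Park is ranked above Pham even though Pham lies between Park and the peak Mbeki on the axis — preferences dip and rise again. Not single-peaked.
Cluster 3 violates single-peakedness, so the profile is not single-peaked on this axis.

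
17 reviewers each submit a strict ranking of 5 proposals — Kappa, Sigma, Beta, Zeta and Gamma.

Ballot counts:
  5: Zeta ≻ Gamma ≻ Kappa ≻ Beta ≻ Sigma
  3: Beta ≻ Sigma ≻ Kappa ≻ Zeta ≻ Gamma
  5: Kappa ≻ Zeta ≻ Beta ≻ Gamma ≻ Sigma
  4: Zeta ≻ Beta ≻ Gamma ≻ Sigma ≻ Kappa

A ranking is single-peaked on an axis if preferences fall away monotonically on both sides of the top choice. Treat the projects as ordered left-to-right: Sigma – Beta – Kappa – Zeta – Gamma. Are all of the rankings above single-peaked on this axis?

no

Axis positions: Sigma=1, Beta=2, Kappa=3, Zeta=4, Gamma=5.
Group 1 (peak Zeta at position 4): ranking walks positions 4-5-3-2-1, expanding outward from the peak — single-peaked.
Group 2 (peak Beta at position 2): ranking walks positions 2-1-3-4-5, expanding outward from the peak — single-peaked.
Group 3 (peak Kappa at position 3): ranking walks positions 3-4-2-5-1, expanding outward from the peak — single-peaked.
Group 4: ranking walks positions 4-2-5-1-3; Beta is ranked above Kappa even though Kappa lies between Beta and the peak Zeta on the axis — preferences dip and rise again. Not single-peaked.
Group 4 violates single-peakedness, so the profile is not single-peaked on this axis.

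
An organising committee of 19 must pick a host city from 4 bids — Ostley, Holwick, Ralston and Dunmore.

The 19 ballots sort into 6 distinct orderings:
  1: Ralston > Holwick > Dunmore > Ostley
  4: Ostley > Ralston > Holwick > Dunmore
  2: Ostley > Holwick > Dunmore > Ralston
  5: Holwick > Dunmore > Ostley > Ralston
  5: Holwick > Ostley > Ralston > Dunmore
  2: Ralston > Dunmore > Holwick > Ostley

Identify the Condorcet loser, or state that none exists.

Dunmore

Pairwise majorities:
Ostley vs Holwick: Holwick, 13–6.
Ostley vs Ralston: Ostley wins 16–3.
Ostley vs Dunmore: 4+2+5 = 11 for Ostley, 8 for Dunmore — Ostley by 11–8.
Holwick vs Ralston: 12 to 7, Holwick.
Holwick–Dunmore: Holwick 17–2.
Ralston vs Dunmore: Ralston is ranked higher on 1+4+5+2 = 12 ballots, Dunmore on 7. Ralston wins 12–7.
Dunmore loses to every other city — it is the Condorcet loser.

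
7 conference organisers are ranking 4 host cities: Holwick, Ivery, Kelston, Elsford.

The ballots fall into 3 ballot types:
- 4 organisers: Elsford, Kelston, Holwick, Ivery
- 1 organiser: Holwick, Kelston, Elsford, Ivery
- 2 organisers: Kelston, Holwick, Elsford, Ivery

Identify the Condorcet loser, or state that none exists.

Ivery

Pairwise majorities:
Holwick vs Ivery: Holwick wins 7–0.
Holwick vs Kelston: Holwick preferred on 1 ballot; Kelston wins 6–1.
Holwick vs Elsford: Holwick preferred on 1+2 = 3 ballots; Elsford wins 4–3.
Ivery vs Kelston: 0 to 7, Kelston.
Ivery vs Elsford: 0 to 7, Elsford.
Kelston vs Elsford: Kelston is ranked higher on 1+2 = 3 ballots, Elsford on 4. Elsford wins 4–3.
Ivery loses to every other city — it is the Condorcet loser.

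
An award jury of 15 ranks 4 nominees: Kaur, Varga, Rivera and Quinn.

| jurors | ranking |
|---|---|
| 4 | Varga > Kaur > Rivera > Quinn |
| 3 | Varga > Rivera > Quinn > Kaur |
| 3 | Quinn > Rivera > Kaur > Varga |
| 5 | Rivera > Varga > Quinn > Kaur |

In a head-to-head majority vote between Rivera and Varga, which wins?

Ballots ranking Rivera above Varga: 3 + 5 = 8.
Ballots ranking Varga above Rivera: 15 − 8 = 7.
Rivera wins the head-to-head 8–7.

Rivera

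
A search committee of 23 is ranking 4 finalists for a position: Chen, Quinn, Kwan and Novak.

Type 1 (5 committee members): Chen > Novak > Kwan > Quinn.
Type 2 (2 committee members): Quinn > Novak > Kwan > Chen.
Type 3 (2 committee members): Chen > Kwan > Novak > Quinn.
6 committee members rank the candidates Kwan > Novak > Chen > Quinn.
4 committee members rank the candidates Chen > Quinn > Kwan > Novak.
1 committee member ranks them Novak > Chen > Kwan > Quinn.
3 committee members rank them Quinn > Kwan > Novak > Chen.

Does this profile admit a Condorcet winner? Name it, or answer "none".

none

Check each pair by majority over 23 ballots:
Chen vs Quinn: 18 to 5, Chen.
Chen vs Kwan: Chen is ranked higher on 5+2+4+1 = 12 ballots, Kwan on 11. Chen wins 12–11.
Chen–Novak: Novak 12–11.
Quinn vs Kwan: Quinn is ranked higher on 2+4+3 = 9 ballots, Kwan on 14. Kwan wins 14–9.
Quinn vs Novak: Novak wins 14–9.
Kwan vs Novak: Kwan wins 15–8.
No candidate is unbeaten: Chen loses to Novak; Quinn loses to Chen; Kwan loses to Chen; Novak loses to Kwan. In particular Chen → Kwan → Novak → Chen is a majority cycle — no Condorcet winner exists.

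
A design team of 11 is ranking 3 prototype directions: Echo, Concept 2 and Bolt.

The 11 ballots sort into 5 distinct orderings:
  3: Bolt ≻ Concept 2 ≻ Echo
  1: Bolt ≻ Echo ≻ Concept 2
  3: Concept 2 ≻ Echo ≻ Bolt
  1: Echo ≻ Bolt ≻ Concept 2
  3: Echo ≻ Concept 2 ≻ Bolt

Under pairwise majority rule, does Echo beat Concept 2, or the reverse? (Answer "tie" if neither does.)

Ballots ranking Echo above Concept 2: 1 + 1 + 3 = 5.
Ballots ranking Concept 2 above Echo: 11 − 5 = 6.
Concept 2 wins the head-to-head 6–5.

Concept 2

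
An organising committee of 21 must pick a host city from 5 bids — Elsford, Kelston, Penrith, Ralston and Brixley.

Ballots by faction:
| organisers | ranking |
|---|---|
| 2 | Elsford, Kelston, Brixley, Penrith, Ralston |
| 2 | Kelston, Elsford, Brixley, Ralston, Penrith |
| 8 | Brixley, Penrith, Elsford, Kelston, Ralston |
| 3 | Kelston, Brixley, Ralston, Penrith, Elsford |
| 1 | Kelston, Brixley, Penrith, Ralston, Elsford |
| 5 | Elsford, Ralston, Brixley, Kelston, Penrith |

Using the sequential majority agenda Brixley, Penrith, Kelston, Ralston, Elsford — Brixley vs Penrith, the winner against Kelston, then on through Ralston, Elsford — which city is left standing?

Brixley

Round 1: Brixley vs Penrith — 21–0, Brixley advances.
Round 2: Brixley vs Kelston — 13–8, Brixley advances.
Round 3: Brixley vs Ralston — 16–5, Brixley advances.
Round 4: Brixley vs Elsford — 12–9, Brixley advances.
Brixley survives the agenda.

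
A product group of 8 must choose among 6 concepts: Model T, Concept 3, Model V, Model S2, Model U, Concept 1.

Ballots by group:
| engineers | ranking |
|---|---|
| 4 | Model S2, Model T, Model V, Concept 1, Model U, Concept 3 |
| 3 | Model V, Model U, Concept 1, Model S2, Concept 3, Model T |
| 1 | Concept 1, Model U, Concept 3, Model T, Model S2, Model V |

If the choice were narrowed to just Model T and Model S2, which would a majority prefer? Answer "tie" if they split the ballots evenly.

Ballots ranking Model T above Model S2: 1.
Ballots ranking Model S2 above Model T: 8 − 1 = 7.
Model S2 wins the head-to-head 7–1.

Model S2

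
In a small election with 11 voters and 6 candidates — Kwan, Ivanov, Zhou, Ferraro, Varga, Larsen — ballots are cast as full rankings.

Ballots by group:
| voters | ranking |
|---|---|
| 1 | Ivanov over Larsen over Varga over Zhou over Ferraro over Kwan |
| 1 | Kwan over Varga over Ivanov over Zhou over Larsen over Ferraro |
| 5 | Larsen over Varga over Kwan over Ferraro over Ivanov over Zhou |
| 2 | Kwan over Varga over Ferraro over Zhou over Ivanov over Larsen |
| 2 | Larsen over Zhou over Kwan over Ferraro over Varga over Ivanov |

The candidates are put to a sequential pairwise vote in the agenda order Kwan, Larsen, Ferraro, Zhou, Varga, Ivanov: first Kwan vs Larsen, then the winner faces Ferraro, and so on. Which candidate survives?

Round 1: Kwan vs Larsen — 3–8, Larsen advances.
Round 2: Larsen vs Ferraro — 9–2, Larsen advances.
Round 3: Larsen vs Zhou — 8–3, Larsen advances.
Round 4: Larsen vs Varga — 8–3, Larsen advances.
Round 5: Larsen vs Ivanov — 7–4, Larsen advances.
Larsen survives the agenda.

Larsen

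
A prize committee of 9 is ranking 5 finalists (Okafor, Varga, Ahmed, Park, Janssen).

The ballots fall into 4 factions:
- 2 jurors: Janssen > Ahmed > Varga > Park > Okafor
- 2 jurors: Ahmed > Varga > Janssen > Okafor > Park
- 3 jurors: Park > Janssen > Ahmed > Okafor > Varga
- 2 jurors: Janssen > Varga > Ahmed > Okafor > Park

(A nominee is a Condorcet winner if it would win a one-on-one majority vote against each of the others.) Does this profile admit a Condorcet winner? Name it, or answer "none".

Pairwise majorities:
Okafor vs Varga: Varga, 6–3.
Okafor vs Ahmed: Ahmed wins 9–0.
Okafor vs Park: Park wins 5–4.
Okafor vs Janssen: Janssen, 9–0.
Varga vs Ahmed: 2 for Varga, 7 for Ahmed — Ahmed by 7–2.
Varga vs Park: Varga preferred on 2+2+2 = 6 ballots; Varga wins 6–3.
Varga vs Janssen: Varga is ranked higher on 2 ballots, Janssen on 7. Janssen wins 7–2.
Ahmed–Park: Ahmed 6–3.
Ahmed vs Janssen: 2 for Ahmed, 7 for Janssen — Janssen by 7–2.
Park–Janssen: Janssen 6–3.
Janssen wins every pairwise contest, so Janssen is the Condorcet winner.

Janssen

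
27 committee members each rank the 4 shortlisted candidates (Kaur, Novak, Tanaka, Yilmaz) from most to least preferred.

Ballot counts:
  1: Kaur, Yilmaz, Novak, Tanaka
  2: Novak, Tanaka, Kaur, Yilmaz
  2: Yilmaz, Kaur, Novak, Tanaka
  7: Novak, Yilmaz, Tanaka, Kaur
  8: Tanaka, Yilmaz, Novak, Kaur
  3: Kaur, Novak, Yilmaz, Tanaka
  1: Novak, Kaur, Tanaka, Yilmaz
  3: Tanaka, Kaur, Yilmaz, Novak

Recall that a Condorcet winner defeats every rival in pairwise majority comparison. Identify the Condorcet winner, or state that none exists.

none

Pairwise majorities:
Kaur vs Novak: Novak wins 18–9.
Kaur vs Tanaka: Tanaka wins 20–7.
Kaur vs Yilmaz: Yilmaz, 17–10.
Novak vs Tanaka: Novak wins 16–11.
Novak–Yilmaz: Yilmaz 14–13.
Tanaka vs Yilmaz: Tanaka wins 14–13.
Each candidate drops at least one matchup (Kaur loses to Novak; Novak loses to Yilmaz; Tanaka loses to Novak; Yilmaz loses to Tanaka); the cycle Novak beats Tanaka beats Yilmaz beats Novak rules out a Condorcet winner.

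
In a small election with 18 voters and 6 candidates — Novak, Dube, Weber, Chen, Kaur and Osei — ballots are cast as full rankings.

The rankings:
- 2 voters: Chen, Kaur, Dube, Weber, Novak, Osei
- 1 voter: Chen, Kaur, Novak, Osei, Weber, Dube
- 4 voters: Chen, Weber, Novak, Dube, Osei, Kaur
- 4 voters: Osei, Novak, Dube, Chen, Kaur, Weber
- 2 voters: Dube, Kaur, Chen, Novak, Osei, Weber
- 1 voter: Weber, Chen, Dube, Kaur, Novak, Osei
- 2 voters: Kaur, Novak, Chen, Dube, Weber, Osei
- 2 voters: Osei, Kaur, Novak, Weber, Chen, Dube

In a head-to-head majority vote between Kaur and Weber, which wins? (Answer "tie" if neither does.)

Kaur

Ballots ranking Kaur above Weber: 2 + 1 + 4 + 2 + 2 + 2 = 13.
Ballots ranking Weber above Kaur: 18 − 13 = 5.
Kaur wins the head-to-head 13–5.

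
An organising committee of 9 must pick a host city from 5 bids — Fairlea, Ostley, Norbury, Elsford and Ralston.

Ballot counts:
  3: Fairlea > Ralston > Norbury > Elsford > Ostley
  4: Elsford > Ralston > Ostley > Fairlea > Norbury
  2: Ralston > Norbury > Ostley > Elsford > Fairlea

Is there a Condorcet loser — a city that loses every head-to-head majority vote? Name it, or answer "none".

Pairwise majorities:
Fairlea vs Ostley: Ostley, 6–3.
Fairlea vs Norbury: Fairlea wins 7–2.
Fairlea vs Elsford: Fairlea is ranked higher on 3 ballots, Elsford on 6. Elsford wins 6–3.
Fairlea vs Ralston: 3 for Fairlea, 6 for Ralston — Ralston by 6–3.
Ostley–Norbury: Norbury 5–4.
Ostley vs Elsford: 2 to 7, Elsford.
Ostley vs Ralston: Ralston, 9–0.
Norbury vs Elsford: Norbury, 5–4.
Norbury vs Ralston: Ralston wins 9–0.
Elsford vs Ralston: Elsford preferred on 4 ballots; Ralston wins 5–4.
Each city has at least one pairwise win (Fairlea beats Norbury; Ostley beats Fairlea; Norbury beats Ostley; Elsford beats Fairlea; Ralston beats Fairlea) — no Condorcet loser.

none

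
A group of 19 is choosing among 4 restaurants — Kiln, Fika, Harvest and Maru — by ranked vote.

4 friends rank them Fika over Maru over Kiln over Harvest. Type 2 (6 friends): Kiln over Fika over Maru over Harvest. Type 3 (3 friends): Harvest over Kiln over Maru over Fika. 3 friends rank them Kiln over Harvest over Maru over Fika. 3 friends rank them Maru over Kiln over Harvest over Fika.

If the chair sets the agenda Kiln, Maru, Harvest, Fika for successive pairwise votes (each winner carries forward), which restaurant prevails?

Round 1: Kiln vs Maru — 12–7, Kiln advances.
Round 2: Kiln vs Harvest — 16–3, Kiln advances.
Round 3: Kiln vs Fika — 15–4, Kiln advances.
The agenda winner is Kiln.

Kiln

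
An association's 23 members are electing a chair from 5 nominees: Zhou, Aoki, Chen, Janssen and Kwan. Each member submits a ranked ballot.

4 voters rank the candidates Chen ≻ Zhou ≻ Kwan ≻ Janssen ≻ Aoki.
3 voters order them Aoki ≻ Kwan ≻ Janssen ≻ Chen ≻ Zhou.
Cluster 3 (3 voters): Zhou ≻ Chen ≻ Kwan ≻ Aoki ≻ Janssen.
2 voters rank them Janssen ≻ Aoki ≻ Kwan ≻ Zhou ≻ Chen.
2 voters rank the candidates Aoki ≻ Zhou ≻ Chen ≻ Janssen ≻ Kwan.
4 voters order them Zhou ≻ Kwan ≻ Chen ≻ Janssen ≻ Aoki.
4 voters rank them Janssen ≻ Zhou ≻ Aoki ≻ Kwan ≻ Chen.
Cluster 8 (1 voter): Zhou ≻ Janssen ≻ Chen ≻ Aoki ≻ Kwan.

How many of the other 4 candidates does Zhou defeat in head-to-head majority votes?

Zhou against each rival (23 voters):
Zhou–Aoki: Zhou 16–7.
Zhou vs Chen: Zhou, 16–7.
Zhou vs Janssen: Zhou, 14–9.
Zhou–Kwan: Zhou 18–5.
Zhou beats Aoki, Chen, Janssen, Kwan — 4 pairwise wins.

4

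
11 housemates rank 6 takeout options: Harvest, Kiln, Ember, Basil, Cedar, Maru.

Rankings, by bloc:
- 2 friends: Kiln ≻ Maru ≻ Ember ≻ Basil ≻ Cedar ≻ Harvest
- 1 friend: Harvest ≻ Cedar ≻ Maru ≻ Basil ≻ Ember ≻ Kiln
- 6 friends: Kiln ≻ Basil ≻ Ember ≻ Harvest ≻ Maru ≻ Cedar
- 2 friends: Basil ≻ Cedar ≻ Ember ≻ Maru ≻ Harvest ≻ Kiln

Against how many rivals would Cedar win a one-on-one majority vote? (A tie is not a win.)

0

Cedar against each rival (11 friends):
Cedar vs Harvest: Harvest, 7–4.
Cedar vs Kiln: Cedar is ranked higher on 1+2 = 3 ballots, Kiln on 8. Kiln wins 8–3.
Cedar–Ember: Ember 8–3.
Cedar vs Basil: 1 for Cedar, 10 for Basil — Basil by 10–1.
Cedar vs Maru: 1+2 = 3 for Cedar, 8 for Maru — Maru by 8–3.
Cedar beats no one; loses to Harvest, Kiln, Ember, Basil, Maru — 0 pairwise wins.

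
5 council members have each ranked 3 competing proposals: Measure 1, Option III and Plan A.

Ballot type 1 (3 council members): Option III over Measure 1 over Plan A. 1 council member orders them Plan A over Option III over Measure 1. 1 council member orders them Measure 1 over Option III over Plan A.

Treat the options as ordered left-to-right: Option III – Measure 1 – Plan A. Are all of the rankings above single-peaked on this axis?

Axis positions: Option III=1, Measure 1=2, Plan A=3.
Ballot type 1 (peak Option III at position 1): ranking walks positions 1-2-3, expanding outward from the peak — single-peaked.
Ballot type 2: ranking walks positions 3-1-2; Option III is ranked above Measure 1 even though Measure 1 lies between Option III and the peak Plan A on the axis — preferences dip and rise again. Not single-peaked.
Ballot type 3 (peak Measure 1 at position 2): ranking walks positions 2-1-3, expanding outward from the peak — single-peaked.
Ballot type 2 violates single-peakedness, so the profile is not single-peaked on this axis.

no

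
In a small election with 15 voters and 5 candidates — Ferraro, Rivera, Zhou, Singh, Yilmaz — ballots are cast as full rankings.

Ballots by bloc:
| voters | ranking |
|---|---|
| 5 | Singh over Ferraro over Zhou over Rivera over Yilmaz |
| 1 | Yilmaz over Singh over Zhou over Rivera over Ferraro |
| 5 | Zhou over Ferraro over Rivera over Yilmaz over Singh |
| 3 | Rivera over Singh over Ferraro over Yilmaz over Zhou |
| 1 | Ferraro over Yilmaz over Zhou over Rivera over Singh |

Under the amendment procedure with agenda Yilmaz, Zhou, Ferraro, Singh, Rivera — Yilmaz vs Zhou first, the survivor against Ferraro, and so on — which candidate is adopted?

Rivera

Round 1: Yilmaz vs Zhou — 5–10, Zhou advances.
Round 2: Zhou vs Ferraro — 6–9, Ferraro advances.
Round 3: Ferraro vs Singh — 6–9, Singh advances.
Round 4: Singh vs Rivera — 6–9, Rivera advances.
The agenda winner is Rivera.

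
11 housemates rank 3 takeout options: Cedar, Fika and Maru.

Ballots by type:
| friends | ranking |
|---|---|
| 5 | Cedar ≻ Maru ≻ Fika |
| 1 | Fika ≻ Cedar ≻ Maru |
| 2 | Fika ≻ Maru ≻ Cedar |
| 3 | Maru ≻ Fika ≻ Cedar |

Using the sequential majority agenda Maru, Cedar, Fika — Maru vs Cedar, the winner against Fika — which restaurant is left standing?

Fika

Round 1: Maru vs Cedar — 5–6, Cedar advances.
Round 2: Cedar vs Fika — 5–6, Fika advances.
The agenda winner is Fika.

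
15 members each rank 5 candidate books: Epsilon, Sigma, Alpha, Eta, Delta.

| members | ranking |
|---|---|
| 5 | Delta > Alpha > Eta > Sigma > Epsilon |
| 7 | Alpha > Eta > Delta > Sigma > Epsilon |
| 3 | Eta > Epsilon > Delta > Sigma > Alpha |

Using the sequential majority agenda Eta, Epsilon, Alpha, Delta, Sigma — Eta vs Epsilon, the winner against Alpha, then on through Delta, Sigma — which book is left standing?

Delta

Round 1: Eta vs Epsilon — 15–0, Eta advances.
Round 2: Eta vs Alpha — 3–12, Alpha advances.
Round 3: Alpha vs Delta — 7–8, Delta advances.
Round 4: Delta vs Sigma — 15–0, Delta advances.
The agenda winner is Delta.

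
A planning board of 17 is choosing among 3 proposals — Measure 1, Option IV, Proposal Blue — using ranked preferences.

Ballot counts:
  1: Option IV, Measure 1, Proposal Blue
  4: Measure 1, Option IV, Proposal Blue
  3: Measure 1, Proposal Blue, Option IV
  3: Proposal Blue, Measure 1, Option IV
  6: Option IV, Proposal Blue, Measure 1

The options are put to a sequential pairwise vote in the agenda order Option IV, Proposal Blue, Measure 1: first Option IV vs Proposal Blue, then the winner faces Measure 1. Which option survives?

Round 1: Option IV vs Proposal Blue — 11–6, Option IV advances.
Round 2: Option IV vs Measure 1 — 7–10, Measure 1 advances.
Measure 1 survives the agenda.

Measure 1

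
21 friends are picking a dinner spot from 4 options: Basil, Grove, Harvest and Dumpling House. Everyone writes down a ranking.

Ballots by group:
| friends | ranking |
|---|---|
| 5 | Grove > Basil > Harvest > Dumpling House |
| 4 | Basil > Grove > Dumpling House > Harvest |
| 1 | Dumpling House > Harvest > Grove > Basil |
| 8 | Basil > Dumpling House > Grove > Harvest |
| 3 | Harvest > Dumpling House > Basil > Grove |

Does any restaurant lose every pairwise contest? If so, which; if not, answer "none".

Head-to-head results (21 friends):
Basil vs Grove: 15 to 6, Basil.
Basil vs Harvest: 5+4+8 = 17 for Basil, 4 for Harvest — Basil by 17–4.
Basil vs Dumpling House: Basil, 17–4.
Grove vs Harvest: Grove is ranked higher on 5+4+8 = 17 ballots, Harvest on 4. Grove wins 17–4.
Grove vs Dumpling House: 9 to 12, Dumpling House.
Harvest vs Dumpling House: Dumpling House, 13–8.
Only Harvest has no wins; Harvest is the Condorcet loser.

Harvest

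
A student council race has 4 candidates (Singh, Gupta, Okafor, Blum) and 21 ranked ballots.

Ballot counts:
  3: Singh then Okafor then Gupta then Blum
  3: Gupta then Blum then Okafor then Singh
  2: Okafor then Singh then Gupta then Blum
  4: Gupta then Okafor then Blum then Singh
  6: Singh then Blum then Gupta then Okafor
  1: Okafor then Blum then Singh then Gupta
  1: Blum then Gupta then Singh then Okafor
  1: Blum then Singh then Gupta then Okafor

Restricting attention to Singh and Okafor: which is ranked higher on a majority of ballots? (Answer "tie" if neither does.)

Singh

Ballots ranking Singh above Okafor: 3 + 6 + 1 + 1 = 11.
Ballots ranking Okafor above Singh: 21 − 11 = 10.
Singh wins the head-to-head 11–10.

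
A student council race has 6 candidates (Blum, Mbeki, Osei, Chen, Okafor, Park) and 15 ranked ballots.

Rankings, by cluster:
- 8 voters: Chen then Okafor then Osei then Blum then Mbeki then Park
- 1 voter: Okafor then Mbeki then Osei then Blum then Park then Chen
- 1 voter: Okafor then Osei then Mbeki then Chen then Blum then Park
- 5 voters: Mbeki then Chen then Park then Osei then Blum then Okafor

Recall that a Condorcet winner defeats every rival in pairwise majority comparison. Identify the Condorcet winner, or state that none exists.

Pairwise majorities:
Blum vs Mbeki: Blum, 8–7.
Blum–Osei: Osei 15–0.
Blum vs Chen: Chen, 14–1.
Blum–Okafor: Okafor 10–5.
Blum–Park: Blum 10–5.
Mbeki vs Osei: Osei wins 9–6.
Mbeki vs Chen: Chen, 8–7.
Mbeki vs Okafor: Okafor, 10–5.
Mbeki–Park: Mbeki 15–0.
Osei vs Chen: Chen, 13–2.
Osei vs Okafor: Okafor, 10–5.
Osei vs Park: Osei, 10–5.
Chen vs Okafor: Chen, 13–2.
Chen vs Park: Chen wins 14–1.
Okafor vs Park: Okafor wins 10–5.
Chen defeats every rival head-to-head and is the Condorcet winner.

Chen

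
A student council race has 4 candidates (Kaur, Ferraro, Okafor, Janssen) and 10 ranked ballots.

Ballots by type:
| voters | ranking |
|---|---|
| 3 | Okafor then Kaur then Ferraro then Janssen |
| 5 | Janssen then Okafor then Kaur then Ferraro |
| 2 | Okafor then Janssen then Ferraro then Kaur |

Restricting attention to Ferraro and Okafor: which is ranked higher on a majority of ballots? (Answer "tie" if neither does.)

Okafor

No ballot ranks Ferraro above Okafor: 0.
Ballots ranking Okafor above Ferraro: 10 − 0 = 10.
Okafor wins the head-to-head 10–0.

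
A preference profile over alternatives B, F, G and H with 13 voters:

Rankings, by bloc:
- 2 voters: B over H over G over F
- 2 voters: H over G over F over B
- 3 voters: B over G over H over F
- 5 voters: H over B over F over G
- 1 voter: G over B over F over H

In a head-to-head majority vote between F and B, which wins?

B

Ballots ranking F above B: 2.
Ballots ranking B above F: 13 − 2 = 11.
B wins the head-to-head 11–2.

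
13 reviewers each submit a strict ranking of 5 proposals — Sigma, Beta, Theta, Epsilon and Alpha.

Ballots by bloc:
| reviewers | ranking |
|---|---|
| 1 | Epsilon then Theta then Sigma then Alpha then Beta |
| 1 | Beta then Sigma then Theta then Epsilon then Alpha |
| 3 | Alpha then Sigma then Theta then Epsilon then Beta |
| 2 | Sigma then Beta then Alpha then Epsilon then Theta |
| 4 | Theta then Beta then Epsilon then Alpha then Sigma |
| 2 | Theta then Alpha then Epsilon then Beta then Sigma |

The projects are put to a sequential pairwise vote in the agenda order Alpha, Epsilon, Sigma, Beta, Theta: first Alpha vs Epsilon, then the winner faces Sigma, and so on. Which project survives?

Theta

Round 1: Alpha vs Epsilon — 7–6, Alpha advances.
Round 2: Alpha vs Sigma — 9–4, Alpha advances.
Round 3: Alpha vs Beta — 6–7, Beta advances.
Round 4: Beta vs Theta — 3–10, Theta advances.
Theta survives the agenda.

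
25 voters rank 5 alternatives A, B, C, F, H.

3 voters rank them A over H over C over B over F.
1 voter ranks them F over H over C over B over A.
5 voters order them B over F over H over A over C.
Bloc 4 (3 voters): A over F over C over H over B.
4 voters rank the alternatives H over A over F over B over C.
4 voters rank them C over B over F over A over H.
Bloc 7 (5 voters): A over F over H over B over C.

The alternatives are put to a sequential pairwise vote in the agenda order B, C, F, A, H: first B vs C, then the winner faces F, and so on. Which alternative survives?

A

Round 1: B vs C — 14–11, B advances.
Round 2: B vs F — 12–13, F advances.
Round 3: F vs A — 10–15, A advances.
Round 4: A vs H — 15–10, A advances.
The agenda winner is A.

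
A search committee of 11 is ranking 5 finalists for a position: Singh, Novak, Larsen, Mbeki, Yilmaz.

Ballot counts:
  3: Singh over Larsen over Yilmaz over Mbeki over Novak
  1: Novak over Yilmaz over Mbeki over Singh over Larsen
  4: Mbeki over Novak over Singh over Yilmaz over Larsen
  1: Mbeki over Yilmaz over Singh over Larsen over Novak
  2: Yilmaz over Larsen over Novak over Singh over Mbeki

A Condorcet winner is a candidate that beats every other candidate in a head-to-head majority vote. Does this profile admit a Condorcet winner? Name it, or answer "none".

none

Check each pair by majority over 11 ballots:
Singh vs Novak: 3+1 = 4 for Singh, 7 for Novak — Novak by 7–4.
Singh vs Larsen: Singh preferred on 3+1+4+1 = 9 ballots; Singh wins 9–2.
Singh vs Mbeki: Mbeki wins 6–5.
Singh vs Yilmaz: Singh, 7–4.
Novak–Larsen: Larsen 6–5.
Novak vs Mbeki: Novak preferred on 1+2 = 3 ballots; Mbeki wins 8–3.
Novak vs Yilmaz: Novak preferred on 1+4 = 5 ballots; Yilmaz wins 6–5.
Larsen vs Mbeki: Larsen is ranked higher on 3+2 = 5 ballots, Mbeki on 6. Mbeki wins 6–5.
Larsen vs Yilmaz: Yilmaz, 8–3.
Mbeki–Yilmaz: Yilmaz 6–5.
Every candidate loses at least once (Singh loses to Novak; Novak loses to Larsen; Larsen loses to Singh; Mbeki loses to Yilmaz; Yilmaz loses to Singh). The majority relation contains the cycle Singh > Larsen > Novak > Singh, so there is no Condorcet winner.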